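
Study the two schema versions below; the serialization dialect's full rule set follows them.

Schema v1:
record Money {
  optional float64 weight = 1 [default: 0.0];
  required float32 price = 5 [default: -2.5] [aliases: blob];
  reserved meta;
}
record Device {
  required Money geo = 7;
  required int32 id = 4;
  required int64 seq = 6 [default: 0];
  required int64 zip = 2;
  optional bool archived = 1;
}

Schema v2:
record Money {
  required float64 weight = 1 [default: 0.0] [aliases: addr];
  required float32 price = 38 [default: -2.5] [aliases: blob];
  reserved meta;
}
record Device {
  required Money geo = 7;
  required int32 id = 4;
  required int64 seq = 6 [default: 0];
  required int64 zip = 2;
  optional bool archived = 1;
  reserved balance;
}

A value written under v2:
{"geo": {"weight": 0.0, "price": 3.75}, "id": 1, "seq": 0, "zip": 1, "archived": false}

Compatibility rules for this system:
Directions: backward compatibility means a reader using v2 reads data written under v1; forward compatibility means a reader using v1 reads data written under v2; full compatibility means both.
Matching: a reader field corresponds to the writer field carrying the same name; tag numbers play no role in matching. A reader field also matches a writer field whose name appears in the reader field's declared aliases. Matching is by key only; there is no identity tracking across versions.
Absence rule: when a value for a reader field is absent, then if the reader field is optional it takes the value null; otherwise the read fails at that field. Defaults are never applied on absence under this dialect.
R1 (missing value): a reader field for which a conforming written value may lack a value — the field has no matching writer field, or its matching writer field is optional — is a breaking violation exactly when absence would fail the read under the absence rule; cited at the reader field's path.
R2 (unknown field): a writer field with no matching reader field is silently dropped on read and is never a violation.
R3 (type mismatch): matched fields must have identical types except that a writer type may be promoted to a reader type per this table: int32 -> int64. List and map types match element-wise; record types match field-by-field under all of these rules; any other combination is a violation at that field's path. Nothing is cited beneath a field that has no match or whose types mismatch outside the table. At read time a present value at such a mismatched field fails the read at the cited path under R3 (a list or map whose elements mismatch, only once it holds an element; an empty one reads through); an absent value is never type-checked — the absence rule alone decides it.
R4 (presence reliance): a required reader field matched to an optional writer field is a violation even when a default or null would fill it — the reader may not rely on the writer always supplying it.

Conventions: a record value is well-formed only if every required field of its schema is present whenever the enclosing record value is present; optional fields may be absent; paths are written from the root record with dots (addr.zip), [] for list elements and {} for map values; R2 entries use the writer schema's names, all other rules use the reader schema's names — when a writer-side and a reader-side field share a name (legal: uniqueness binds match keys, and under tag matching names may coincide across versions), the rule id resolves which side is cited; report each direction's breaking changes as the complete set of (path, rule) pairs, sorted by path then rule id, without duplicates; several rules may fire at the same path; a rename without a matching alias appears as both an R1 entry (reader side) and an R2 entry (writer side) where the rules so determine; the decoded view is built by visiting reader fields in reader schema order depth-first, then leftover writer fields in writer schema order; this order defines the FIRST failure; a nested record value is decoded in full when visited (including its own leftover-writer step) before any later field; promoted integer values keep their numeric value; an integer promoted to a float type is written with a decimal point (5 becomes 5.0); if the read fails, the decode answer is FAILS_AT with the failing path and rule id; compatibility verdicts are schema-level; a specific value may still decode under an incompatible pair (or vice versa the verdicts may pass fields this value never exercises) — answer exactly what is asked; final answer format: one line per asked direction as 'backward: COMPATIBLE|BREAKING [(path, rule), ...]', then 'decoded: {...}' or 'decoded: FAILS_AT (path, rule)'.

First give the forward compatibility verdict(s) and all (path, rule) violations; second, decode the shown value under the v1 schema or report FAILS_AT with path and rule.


forward: COMPATIBLE []; decoded: {"geo": {"weight": 0.0, "price": 3.75}, "id": 1, "seq": 0, "zip": 1, "archived": false}

in Device below, arrows point writer -> reader
forward for Device (reader v1, writer v2):
  Money -> Money, writer required: geo aligns to geo
  int32 -> int32, writer required: id aligns to id
  int64 -> int64, writer required: seq aligns to seq
  int64 -> int64, writer required: zip aligns to zip
  bool -> bool, writer optional: archived aligns to archived
  float64 -> float64, writer required: geo.weight aligns to geo.weight
  float32 -> float32, writer required: geo.price aligns to geo.price
  => no violations; forward on Device: COMPATIBLE
decode (reader v1):
  geo.weight := 0.0
  geo.price := 3.75
  id := 1
  seq := 0
  zip := 1
  archived := false
  => decoded: {"geo": {"weight": 0.0, "price": 3.75}, "id": 1, "seq": 0, "zip": 1, "archived": false}
diffs on Device not affecting the asked answer:
  field weight in record Money: optional changed to required -> fires only in the backward direction of Device, which is not asked here
  field price in record Money: tag 5 changed to 38 -> triggers nothing under Device's printed rules — same verdict


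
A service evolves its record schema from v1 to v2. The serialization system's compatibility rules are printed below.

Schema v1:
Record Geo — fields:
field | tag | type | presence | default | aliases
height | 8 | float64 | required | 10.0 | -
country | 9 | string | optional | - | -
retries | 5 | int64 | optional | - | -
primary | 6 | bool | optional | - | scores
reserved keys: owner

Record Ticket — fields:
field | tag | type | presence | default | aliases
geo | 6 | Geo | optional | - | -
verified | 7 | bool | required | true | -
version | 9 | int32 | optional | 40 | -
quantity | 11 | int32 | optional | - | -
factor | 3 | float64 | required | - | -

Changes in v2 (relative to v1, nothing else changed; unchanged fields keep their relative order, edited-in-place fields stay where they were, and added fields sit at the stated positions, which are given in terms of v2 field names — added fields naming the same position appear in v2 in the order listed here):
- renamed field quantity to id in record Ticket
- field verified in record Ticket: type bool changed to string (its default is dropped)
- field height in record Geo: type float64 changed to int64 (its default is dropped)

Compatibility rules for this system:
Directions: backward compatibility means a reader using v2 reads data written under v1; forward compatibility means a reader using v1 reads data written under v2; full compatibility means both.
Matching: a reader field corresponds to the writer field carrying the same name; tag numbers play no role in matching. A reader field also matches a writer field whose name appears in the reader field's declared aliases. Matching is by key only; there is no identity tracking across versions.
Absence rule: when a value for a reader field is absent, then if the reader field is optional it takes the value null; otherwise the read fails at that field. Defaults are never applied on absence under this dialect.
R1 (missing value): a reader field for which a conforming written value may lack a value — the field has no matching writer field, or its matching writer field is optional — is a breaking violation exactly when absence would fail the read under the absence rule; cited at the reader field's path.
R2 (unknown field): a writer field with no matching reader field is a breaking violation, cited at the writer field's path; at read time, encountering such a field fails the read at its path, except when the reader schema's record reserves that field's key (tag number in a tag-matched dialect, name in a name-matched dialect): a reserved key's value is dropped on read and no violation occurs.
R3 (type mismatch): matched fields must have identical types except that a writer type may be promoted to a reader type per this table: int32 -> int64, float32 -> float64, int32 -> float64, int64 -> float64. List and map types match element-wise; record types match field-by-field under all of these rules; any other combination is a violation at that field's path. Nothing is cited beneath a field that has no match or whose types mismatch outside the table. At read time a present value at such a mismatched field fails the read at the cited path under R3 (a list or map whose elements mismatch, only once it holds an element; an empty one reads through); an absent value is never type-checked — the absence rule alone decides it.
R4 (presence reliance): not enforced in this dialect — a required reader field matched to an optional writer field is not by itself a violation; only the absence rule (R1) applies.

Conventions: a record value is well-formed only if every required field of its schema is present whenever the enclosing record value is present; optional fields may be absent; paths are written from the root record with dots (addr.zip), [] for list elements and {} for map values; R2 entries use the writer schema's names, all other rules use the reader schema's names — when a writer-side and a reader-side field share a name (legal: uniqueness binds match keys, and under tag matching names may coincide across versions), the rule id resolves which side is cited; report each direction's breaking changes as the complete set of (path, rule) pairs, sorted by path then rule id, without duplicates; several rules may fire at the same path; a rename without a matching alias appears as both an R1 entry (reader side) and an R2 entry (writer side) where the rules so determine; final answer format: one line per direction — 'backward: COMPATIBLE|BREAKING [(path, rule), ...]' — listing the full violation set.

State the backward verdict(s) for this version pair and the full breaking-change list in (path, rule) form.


in Ticket below, arrows point writer -> reader
backward analysis of Ticket with v2 as reader and v1 as writer:
  geo: paired with writer geo (Geo -> Geo; writer optional)
  verified: paired with writer verified (bool -> string; writer required)
  version: paired with writer version (int32 -> int32; writer optional)
  id: no writer match
  factor: paired with writer factor (float64 -> float64; writer required)
  writer field quantity has no reader counterpart
  geo.height: paired with writer geo.height (float64 -> int64; writer required)
  geo.country: paired with writer geo.country (string -> string; writer optional)
  geo.retries: paired with writer geo.retries (int64 -> int64; writer optional)
  geo.primary: paired with writer geo.primary (bool -> bool; writer optional)
  rule R3 violated at geo.height
  rule R2 violated at quantity
  rule R3 violated at verified
  => 3 violation(s): backward is BREAKING for Ticket

backward: BREAKING [(geo.height, R3), (quantity, R2), (verified, R3)]


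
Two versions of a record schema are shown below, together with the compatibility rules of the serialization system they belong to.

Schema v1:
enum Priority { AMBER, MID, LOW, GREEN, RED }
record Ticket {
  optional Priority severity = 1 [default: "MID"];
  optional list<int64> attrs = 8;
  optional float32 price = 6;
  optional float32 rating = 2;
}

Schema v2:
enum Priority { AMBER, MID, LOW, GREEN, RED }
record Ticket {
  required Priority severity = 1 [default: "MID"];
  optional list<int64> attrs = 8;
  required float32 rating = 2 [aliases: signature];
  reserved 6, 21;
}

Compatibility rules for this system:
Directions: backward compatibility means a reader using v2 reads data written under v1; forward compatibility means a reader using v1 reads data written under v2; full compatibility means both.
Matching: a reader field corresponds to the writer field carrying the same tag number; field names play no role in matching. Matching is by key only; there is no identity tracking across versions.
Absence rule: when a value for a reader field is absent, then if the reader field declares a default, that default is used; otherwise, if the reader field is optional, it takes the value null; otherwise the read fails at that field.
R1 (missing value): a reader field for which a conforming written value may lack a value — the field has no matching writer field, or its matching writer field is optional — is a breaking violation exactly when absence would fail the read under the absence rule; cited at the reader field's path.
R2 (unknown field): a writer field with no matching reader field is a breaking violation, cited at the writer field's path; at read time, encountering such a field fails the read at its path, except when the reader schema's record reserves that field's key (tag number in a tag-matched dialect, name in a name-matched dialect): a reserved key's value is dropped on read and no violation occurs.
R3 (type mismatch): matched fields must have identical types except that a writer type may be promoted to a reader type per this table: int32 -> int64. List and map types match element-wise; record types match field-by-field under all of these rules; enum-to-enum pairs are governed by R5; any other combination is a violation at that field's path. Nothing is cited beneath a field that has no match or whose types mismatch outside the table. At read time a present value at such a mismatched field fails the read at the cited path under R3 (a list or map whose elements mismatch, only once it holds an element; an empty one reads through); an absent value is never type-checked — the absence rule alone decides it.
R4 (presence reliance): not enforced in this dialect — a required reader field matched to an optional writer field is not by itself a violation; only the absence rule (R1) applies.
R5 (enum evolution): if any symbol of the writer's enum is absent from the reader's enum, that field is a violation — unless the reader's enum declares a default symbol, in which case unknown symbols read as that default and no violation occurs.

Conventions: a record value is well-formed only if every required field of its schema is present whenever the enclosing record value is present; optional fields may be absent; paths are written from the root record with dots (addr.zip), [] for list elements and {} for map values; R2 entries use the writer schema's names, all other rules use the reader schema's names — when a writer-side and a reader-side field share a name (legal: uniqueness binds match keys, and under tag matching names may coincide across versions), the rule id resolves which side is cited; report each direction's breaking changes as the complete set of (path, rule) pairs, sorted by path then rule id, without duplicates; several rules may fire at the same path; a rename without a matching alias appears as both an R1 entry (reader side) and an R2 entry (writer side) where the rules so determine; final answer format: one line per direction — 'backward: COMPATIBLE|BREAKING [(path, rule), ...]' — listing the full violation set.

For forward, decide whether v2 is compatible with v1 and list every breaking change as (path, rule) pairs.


forward: COMPATIBLE []

arrows below run writer -> reader for Ticket
forward on Ticket — v1 reading data written by v2:
  writer required, Priority -> Priority: reader severity maps from writer severity
  writer optional, list<int64> -> list<int64>: reader attrs maps from writer attrs
  price has no writer counterpart
  writer required, float32 -> float32: reader rating maps from writer rating
  nothing fires on Ticket: forward is COMPATIBLE
the other Ticket changes do not affect what is asked:
  field rating in record Ticket: optional changed to required -> affects backward compatibility only, which is not asked
  field severity in record Ticket: optional changed to required -> fires no rule on Ticket, leaving the asked answer as it is
  removed field price from record Ticket (its key 6 joins the reserved list) -> fires no rule on Ticket, leaving the asked answer as it is


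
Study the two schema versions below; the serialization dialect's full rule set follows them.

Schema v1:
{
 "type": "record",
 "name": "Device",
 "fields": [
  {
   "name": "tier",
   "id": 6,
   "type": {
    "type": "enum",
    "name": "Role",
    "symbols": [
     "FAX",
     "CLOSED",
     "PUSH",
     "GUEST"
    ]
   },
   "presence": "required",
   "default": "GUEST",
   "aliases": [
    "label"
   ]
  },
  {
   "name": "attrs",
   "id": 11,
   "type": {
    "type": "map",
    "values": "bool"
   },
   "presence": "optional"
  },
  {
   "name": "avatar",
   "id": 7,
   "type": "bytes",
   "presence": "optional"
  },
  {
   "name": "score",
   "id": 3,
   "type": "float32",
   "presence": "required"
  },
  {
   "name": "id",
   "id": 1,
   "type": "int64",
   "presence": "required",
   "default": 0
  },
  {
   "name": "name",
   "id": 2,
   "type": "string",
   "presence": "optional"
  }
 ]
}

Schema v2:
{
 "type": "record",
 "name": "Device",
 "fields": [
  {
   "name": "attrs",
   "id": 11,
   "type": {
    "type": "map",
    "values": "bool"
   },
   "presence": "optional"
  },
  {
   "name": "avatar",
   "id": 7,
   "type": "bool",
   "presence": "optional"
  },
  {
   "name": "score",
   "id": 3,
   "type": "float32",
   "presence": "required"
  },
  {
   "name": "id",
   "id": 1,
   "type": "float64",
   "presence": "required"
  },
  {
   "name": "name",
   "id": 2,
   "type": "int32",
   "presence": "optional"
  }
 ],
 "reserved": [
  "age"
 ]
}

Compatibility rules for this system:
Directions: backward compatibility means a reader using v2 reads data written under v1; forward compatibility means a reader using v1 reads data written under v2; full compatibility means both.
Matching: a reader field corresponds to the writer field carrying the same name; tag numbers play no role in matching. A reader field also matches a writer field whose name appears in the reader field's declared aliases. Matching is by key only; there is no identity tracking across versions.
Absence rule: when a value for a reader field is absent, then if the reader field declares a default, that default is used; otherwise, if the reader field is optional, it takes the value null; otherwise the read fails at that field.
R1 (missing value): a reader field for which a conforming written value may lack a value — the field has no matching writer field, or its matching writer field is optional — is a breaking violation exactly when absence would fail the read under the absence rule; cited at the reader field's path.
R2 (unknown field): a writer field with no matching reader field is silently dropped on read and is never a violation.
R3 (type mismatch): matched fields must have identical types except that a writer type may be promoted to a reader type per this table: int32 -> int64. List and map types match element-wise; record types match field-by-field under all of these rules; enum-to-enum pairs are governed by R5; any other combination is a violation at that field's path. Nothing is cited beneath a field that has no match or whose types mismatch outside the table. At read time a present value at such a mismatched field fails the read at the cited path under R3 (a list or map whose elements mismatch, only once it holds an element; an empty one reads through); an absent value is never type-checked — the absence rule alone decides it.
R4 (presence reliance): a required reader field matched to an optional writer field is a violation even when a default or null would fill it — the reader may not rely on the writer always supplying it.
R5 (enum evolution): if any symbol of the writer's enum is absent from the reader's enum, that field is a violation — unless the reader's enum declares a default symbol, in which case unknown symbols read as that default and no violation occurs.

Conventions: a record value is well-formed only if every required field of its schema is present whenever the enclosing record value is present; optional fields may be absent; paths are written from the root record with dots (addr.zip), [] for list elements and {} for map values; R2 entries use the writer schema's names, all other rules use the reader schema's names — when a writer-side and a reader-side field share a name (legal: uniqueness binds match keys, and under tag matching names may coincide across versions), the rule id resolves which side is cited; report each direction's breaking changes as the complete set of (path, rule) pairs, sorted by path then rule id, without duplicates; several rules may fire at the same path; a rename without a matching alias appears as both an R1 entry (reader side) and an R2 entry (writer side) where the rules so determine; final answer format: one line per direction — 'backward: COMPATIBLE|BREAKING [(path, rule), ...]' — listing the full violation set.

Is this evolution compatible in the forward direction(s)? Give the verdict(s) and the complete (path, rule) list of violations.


forward: BREAKING [(avatar, R3), (id, R3), (name, R3)]

in Device below, arrows point writer -> reader
checking forward for Device: reader v1 against writer v2:
  tier: no writer match
  attrs: paired with writer attrs (map<string, bool> -> map<string, bool>; writer optional)
  avatar: paired with writer avatar (bool -> bytes; writer optional)
  score: paired with writer score (float32 -> float32; writer required)
  id: paired with writer id (float64 -> int64; writer required)
  name: paired with writer name (int32 -> string; writer optional)
  R3 fires at avatar
  R3 fires at id
  R3 fires at name
  forward on Device therefore BREAKING (3)
ruling out the remaining Device differences:
  removed field tier from record Device -> triggers nothing under Device's printed rules — same verdict


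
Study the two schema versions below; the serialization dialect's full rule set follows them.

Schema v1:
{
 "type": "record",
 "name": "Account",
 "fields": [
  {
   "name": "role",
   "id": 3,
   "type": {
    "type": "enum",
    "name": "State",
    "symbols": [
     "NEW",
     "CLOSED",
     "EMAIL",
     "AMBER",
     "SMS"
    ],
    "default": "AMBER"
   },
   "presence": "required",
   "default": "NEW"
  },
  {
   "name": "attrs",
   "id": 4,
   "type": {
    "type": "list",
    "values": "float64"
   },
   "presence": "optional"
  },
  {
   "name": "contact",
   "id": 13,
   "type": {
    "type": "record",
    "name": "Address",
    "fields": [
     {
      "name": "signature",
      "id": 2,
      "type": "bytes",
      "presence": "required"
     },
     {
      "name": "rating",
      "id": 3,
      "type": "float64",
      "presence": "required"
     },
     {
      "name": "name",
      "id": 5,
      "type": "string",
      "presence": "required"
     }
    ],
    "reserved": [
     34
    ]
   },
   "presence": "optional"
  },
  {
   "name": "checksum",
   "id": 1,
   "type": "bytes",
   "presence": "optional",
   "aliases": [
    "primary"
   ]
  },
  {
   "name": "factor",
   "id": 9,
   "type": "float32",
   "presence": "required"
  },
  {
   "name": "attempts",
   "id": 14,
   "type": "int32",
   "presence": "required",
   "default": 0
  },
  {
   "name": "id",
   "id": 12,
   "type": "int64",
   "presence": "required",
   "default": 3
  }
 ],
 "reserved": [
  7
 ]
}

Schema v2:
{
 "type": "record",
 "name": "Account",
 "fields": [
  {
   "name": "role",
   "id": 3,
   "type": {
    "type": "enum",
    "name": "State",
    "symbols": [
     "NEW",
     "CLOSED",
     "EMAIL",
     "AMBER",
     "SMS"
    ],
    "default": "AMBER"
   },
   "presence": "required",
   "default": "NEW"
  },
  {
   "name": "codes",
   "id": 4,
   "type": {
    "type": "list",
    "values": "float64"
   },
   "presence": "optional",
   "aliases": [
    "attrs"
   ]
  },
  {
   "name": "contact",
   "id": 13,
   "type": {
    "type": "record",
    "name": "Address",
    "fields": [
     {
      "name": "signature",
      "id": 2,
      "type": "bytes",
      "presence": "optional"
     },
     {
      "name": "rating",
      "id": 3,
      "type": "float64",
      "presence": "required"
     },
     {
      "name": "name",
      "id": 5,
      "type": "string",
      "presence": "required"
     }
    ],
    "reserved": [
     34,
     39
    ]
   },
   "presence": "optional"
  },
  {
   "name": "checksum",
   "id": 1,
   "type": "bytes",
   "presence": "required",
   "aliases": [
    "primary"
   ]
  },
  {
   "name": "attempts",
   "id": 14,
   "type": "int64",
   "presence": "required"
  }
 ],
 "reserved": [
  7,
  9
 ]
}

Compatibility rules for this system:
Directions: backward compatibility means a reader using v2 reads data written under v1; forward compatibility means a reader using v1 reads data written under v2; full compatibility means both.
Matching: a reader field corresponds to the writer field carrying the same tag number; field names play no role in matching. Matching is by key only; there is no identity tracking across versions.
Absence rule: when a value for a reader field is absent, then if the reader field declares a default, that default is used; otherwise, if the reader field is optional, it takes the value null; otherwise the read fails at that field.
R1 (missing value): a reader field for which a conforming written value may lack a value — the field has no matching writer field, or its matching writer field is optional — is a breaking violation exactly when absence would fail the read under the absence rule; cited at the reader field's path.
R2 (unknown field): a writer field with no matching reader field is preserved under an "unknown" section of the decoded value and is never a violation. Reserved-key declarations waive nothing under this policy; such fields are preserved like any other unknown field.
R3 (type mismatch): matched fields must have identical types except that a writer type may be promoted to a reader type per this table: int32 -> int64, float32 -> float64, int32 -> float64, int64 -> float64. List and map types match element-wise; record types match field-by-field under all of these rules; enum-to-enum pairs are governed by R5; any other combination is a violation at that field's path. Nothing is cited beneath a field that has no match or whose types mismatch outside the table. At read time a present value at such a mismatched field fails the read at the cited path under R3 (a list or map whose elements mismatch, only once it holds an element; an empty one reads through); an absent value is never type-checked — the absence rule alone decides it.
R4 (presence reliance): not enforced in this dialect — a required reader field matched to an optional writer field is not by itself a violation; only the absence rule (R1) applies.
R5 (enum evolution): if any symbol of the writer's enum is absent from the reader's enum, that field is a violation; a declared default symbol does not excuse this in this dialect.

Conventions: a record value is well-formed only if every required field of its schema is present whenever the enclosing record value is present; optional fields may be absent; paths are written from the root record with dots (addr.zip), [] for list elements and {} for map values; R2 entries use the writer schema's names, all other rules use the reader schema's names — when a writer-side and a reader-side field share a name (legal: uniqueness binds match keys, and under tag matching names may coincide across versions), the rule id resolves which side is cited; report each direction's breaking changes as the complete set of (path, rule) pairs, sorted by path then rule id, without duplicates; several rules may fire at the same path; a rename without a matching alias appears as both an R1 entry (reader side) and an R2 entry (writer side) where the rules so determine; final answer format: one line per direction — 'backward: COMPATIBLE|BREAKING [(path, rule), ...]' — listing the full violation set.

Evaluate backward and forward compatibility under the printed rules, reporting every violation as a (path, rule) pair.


backward: BREAKING [(checksum, R1)]; forward: BREAKING [(attempts, R3), (contact.signature, R1), (factor, R1)]

in Account below, arrows point writer -> reader
backward pass over Account, reader schema v2, writer schema v1:
  role: State -> State, writer required; from role
  codes: list<float64> -> list<float64>, writer optional; from attrs
  contact: Address -> Address, writer optional; from contact
  checksum: bytes -> bytes, writer optional; from checksum
  attempts: int32 -> int64, writer required; from attempts
  factor (writer side), unknown to reader
  id (writer side), unknown to reader
  contact.signature: bytes -> bytes, writer required; from contact.signature
  contact.rating: float64 -> float64, writer required; from contact.rating
  contact.name: string -> string, writer required; from contact.name
  violation R1 at checksum
  => 1 violation(s): backward is BREAKING for Account
forward pass over Account, reader schema v1, writer schema v2:
  role: State -> State, writer required; from role
  attrs: list<float64> -> list<float64>, writer optional; from codes
  contact: Address -> Address, writer optional; from contact
  checksum: bytes -> bytes, writer required; from checksum
  factor has no writer counterpart
  attempts: int64 -> int32, writer required; from attempts
  id has no writer counterpart
  contact.signature: bytes -> bytes, writer optional; from contact.signature
  contact.rating: float64 -> float64, writer required; from contact.rating
  contact.name: string -> string, writer required; from contact.name
  violation R3 at attempts
  violation R1 at contact.signature
  violation R1 at factor
  => 3 violation(s): forward is BREAKING for Account


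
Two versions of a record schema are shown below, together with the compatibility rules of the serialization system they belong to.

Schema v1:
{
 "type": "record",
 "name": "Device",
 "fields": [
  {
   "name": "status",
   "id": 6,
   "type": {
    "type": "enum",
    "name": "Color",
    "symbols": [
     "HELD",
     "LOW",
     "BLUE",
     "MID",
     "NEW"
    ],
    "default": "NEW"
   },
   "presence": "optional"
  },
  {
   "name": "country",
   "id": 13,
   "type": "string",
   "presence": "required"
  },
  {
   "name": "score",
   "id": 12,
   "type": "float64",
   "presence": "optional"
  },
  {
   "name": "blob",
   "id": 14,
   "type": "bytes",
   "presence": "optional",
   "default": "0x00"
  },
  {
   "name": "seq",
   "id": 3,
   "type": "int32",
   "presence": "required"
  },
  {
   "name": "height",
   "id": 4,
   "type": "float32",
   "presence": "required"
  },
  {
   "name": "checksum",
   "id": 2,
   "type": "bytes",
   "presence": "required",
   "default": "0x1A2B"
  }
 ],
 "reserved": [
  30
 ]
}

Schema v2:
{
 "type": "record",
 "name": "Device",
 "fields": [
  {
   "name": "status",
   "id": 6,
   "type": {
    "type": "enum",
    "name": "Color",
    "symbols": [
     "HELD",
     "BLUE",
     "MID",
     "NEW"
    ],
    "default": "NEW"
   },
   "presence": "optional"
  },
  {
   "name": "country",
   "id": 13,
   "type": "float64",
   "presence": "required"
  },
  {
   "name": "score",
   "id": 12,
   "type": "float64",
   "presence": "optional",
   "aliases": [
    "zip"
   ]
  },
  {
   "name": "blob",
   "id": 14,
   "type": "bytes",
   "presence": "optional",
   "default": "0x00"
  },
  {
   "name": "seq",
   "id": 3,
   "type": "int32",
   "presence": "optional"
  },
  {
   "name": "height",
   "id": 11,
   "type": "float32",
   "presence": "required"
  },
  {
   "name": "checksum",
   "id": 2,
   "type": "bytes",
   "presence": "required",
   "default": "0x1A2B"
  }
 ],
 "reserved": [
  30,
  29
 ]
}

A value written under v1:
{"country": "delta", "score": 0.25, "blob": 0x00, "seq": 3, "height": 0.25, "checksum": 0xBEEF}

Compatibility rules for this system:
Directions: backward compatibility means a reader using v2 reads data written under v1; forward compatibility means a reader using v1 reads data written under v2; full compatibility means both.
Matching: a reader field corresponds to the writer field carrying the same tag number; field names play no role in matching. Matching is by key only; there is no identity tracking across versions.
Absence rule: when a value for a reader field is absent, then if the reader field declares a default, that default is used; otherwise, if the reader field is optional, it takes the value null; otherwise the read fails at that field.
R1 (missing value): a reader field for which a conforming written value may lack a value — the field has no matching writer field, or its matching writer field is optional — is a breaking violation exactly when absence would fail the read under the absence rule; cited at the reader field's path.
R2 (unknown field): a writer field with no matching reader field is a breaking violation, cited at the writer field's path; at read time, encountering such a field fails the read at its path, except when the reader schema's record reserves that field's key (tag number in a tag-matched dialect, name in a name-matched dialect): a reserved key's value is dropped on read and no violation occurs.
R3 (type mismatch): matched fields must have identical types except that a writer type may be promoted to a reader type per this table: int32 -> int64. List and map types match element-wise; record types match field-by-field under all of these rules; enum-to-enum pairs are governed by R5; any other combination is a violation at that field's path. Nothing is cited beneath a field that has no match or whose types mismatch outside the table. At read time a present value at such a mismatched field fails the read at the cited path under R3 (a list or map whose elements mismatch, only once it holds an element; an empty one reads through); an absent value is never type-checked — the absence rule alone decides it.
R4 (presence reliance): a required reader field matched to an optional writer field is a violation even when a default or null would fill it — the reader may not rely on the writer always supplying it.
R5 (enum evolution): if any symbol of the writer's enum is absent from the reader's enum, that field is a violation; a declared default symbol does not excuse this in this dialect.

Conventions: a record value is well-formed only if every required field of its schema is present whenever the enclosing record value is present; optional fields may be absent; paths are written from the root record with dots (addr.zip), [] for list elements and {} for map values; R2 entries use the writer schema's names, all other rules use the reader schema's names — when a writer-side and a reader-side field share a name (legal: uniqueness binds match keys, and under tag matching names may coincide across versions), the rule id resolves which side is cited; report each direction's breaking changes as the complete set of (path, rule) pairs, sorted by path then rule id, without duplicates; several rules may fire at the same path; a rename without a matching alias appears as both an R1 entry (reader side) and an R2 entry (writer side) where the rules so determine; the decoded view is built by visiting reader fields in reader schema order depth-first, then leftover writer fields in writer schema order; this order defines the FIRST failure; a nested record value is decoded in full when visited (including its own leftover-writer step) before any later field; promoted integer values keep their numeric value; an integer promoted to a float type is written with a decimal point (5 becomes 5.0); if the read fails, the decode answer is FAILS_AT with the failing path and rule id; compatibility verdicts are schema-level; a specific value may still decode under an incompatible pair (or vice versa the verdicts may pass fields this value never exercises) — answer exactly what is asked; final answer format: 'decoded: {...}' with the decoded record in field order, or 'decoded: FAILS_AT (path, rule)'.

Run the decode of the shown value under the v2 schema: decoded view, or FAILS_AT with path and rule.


the writer's type comes first in each Device pair
decode walk for Device under reader schema v2:
  status := null (not supplied -> null)
  read fails at country under R3
  => FAILS_AT (country, R3)
ruling out the remaining Device differences:
  enum Color (field status in record Device): symbol LOW removed -> changes Device's schema-level verdicts only — the decode of this value is the same
  field height in record Device: tag 4 changed to 11 -> changes Device's schema-level verdicts only — the decode of this value is the same
  field seq in record Device: required changed to optional -> changes Device's schema-level verdicts only — the decode of this value is the same

decoded: FAILS_AT (country, R3)


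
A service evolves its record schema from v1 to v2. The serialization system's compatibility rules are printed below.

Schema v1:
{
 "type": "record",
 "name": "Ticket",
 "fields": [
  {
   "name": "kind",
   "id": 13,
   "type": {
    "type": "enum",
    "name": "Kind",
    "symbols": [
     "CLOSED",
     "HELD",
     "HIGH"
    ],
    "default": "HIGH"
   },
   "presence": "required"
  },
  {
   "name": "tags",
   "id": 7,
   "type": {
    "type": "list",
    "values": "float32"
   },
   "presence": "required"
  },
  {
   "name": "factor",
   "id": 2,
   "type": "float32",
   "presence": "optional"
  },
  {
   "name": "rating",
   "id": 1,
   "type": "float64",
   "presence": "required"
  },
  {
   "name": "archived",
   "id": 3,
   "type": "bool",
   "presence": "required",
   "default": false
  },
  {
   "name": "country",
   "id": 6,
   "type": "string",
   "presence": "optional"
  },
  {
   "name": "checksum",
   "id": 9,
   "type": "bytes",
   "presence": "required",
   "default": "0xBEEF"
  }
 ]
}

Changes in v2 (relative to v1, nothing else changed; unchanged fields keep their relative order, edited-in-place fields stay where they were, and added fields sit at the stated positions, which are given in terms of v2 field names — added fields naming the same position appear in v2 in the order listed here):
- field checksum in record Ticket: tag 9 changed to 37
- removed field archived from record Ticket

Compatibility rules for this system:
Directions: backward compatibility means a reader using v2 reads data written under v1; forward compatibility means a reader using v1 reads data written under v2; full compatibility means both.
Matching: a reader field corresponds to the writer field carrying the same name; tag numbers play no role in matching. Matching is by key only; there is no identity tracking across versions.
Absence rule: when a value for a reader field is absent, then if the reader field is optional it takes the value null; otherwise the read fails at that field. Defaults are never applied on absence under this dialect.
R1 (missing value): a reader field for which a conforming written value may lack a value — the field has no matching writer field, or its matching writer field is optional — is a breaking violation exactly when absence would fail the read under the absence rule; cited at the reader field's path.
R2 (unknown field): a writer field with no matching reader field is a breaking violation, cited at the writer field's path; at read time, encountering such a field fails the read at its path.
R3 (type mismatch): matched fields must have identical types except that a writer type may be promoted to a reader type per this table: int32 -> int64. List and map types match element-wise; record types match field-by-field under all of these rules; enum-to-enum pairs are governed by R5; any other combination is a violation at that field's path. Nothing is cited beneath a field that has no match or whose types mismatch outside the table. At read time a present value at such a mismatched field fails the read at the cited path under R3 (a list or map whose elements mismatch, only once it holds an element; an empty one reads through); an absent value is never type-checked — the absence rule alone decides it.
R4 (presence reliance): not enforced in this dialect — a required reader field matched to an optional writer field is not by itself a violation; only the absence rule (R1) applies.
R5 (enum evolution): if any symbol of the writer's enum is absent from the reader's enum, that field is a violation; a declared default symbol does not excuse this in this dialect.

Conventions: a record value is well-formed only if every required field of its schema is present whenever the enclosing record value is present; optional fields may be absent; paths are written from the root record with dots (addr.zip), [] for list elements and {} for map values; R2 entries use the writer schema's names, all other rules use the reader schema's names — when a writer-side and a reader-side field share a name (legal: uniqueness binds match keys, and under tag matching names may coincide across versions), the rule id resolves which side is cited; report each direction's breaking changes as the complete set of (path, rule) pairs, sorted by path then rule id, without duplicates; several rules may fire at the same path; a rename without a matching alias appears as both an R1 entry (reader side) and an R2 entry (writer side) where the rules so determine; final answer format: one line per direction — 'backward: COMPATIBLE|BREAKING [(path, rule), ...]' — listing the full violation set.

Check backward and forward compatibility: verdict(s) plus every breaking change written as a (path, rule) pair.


arrows below run writer -> reader for Ticket
backward pass over Ticket, reader schema v2, writer schema v1:
  kind: paired with writer kind (Kind -> Kind; writer required)
  tags: paired with writer tags (list<float32> -> list<float32>; writer required)
  factor: paired with writer factor (float32 -> float32; writer optional)
  rating: paired with writer rating (float64 -> float64; writer required)
  country: paired with writer country (string -> string; writer optional)
  checksum: paired with writer checksum (bytes -> bytes; writer required)
  writer field archived has no reader counterpart
  breaking: (archived, R2)
  backward on Ticket therefore BREAKING (1)
forward pass over Ticket, reader schema v1, writer schema v2:
  kind: paired with writer kind (Kind -> Kind; writer required)
  tags: paired with writer tags (list<float32> -> list<float32>; writer required)
  factor: paired with writer factor (float32 -> float32; writer optional)
  rating: paired with writer rating (float64 -> float64; writer required)
  archived: no writer-side match
  country: paired with writer country (string -> string; writer optional)
  checksum: paired with writer checksum (bytes -> bytes; writer required)
  breaking: (archived, R1)
  forward on Ticket therefore BREAKING (1)

backward: BREAKING [(archived, R2)]; forward: BREAKING [(archived, R1)]
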